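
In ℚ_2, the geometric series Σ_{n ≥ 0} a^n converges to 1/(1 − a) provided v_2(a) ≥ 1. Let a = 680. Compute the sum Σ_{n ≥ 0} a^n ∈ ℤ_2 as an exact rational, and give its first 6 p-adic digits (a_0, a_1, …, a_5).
Σ a^n = 1/(1 − a) = -1/679;  first 6 digits = (1, 0, 0, 1, 0, 1)

v_2(a) = 3 ≥ 1, so the series converges in ℤ_2 to 1/(1 − a) = 1/(1 − 680) = -1/679. Expand this rational in ℤ_2: compute digits iteratively via d_i = x_i mod 2, x_{i+1} = (x_i − d_i)/2. The first 6 digits are (1, 0, 0, 1, 0, 1).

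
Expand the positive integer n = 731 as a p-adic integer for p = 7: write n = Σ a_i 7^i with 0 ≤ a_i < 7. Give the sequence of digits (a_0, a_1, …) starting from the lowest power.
(a_0, a_1, …) = (3, 6, 0, 2)

Repeated division by 7 gives the digits low-to-high: 731 = 3 + 6·7^1 + 2·7^3. Digit sequence: (3, 6, 0, 2).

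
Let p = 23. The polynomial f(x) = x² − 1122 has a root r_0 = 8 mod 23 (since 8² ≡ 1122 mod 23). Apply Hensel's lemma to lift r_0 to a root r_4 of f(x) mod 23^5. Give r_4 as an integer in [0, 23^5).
r_4 = 244935 (mod 6436343)

Hensel's recurrence: r_{i+1} = r_i − f(r_i)·(f′(r_i))^{-1} mod 23^{i+2}, with f′(x) = 2x. Iterate:
  r_0 = 8 (mod 23)
  r_1 = 8 (mod 529)
  r_2 = 1595 (mod 12167)
  r_3 = 244935 (mod 279841)
  r_4 = 244935 (mod 6436343)
Final: r_4 = 244935, and one checks f(r_4) ≡ 0 mod 23^5.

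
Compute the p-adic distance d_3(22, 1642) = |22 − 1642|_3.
d_3(22, 1642) = 1/81

Step 1 — x − y = 22 − 1642 = -1620. Step 2 — v_3(-1620) = 4 (factor: -1620 = −(3^4 · 20); the sign does not affect v_p). Step 3 — |x − y|_3 = 3^{-4} = 1/81.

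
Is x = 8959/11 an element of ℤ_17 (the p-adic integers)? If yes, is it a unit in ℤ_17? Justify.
x ∈ ℤ_17 but not a unit; v_17(x) = 2 > 0

ℤ_17 = {x ∈ ℚ_17 : v_17(x) ≥ 0} and ℤ_17^× = {x ∈ ℤ_17 : v_17(x) = 0}. Here v_17(8959/11) = v_17(num) − v_17(den) = 2; compare against these criteria.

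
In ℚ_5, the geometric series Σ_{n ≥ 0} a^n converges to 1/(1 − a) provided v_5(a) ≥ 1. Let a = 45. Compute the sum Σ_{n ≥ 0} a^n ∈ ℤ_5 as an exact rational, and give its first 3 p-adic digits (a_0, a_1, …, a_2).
Σ a^n = 1/(1 − a) = -1/44;  first 3 digits = (1, 4, 2)

v_5(a) = 1 ≥ 1, so the series converges in ℤ_5 to 1/(1 − a) = 1/(1 − 45) = -1/44. Expand this rational in ℤ_5: compute digits iteratively via d_i = x_i mod 5, x_{i+1} = (x_i − d_i)/5. The first 3 digits are (1, 4, 2).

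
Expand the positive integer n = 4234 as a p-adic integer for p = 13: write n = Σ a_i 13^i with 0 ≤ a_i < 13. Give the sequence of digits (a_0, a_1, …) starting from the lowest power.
(a_0, a_1, …) = (9, 0, 12, 1)

Repeated division by 13 gives the digits low-to-high: 4234 = 9 + 12·13^2 + 1·13^3. Digit sequence: (9, 0, 12, 1).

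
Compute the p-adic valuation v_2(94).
v_2(94) = 1

v_2(n) is the largest exponent k such that 2^k divides n. Factor out: 94 = 2^1 · 47. (Sign doesn't affect v_p.) So v_2(94) = 1.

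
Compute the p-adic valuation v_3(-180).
v_3(-180) = 2

v_3(n) is the largest exponent k such that 3^k divides n. Factor out: -180 = -3^2 · 20. (Sign doesn't affect v_p.) So v_3(-180) = 2.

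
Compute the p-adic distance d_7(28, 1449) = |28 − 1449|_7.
d_7(28, 1449) = 1/49

Step 1 — x − y = 28 − 1449 = -1421. Step 2 — v_7(-1421) = 2 (factor: -1421 = −(7^2 · 29); the sign does not affect v_p). Step 3 — |x − y|_7 = 7^{-2} = 1/49.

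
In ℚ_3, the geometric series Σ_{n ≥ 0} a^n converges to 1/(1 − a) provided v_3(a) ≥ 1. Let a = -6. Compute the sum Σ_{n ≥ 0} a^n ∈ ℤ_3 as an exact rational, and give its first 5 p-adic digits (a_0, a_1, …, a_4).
Σ a^n = 1/(1 − a) = 1/7;  first 5 digits = (1, 1, 0, 2, 1)

v_3(a) = 1 ≥ 1, so the series converges in ℤ_3 to 1/(1 − a) = 1/(1 − (-6)) = 1/7. Expand this rational in ℤ_3: compute digits iteratively via d_i = x_i mod 3, x_{i+1} = (x_i − d_i)/3. The first 5 digits are (1, 1, 0, 2, 1).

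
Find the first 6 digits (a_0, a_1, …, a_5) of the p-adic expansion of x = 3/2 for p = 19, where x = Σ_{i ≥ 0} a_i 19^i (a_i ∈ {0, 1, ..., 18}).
(a_0, …, a_5) = (11, 9, 9, 9, 9, 9)

v_19(3/2) = 0 (numerator and denominator both coprime to 19), so x ∈ ℤ_19^×. Compute digits iteratively via a_i = x_i mod 19, x_{i+1} = (x_i − a_i)/19, with x_0 = x:
  x_0 = 3/2;  a_0 = 11;  x_1 = (x_0 − 11)/19 = -1/2
  x_1 = -1/2;  a_1 = 9;  x_2 = (x_1 − 9)/19 = -1/2
  x_2 = -1/2;  a_2 = 9;  x_3 = (x_2 − 9)/19 = -1/2
  x_3 = -1/2;  a_3 = 9;  x_4 = (x_3 − 9)/19 = -1/2
  x_4 = -1/2;  a_4 = 9;  x_5 = (x_4 − 9)/19 = -1/2
  x_5 = -1/2;  a_5 = 9;  x_6 = (x_5 − 9)/19 = -1/2
Digits: (11, 9, 9, 9, 9, 9).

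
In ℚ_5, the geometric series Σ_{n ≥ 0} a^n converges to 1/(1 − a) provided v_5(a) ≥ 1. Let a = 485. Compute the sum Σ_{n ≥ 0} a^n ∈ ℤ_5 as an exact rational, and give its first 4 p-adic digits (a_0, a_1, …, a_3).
Σ a^n = 1/(1 − a) = -1/484;  first 4 digits = (1, 2, 3, 3)

v_5(a) = 1 ≥ 1, so the series converges in ℤ_5 to 1/(1 − a) = 1/(1 − 485) = -1/484. Expand this rational in ℤ_5: compute digits iteratively via d_i = x_i mod 5, x_{i+1} = (x_i − d_i)/5. The first 4 digits are (1, 2, 3, 3).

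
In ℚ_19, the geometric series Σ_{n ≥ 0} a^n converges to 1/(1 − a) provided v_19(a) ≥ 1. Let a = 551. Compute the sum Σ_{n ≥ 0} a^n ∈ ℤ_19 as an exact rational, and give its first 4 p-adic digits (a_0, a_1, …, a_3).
Σ a^n = 1/(1 − a) = -1/550;  first 4 digits = (1, 10, 6, 18)

v_19(a) = 1 ≥ 1, so the series converges in ℤ_19 to 1/(1 − a) = 1/(1 − 551) = -1/550. Expand this rational in ℤ_19: compute digits iteratively via d_i = x_i mod 19, x_{i+1} = (x_i − d_i)/19. The first 4 digits are (1, 10, 6, 18).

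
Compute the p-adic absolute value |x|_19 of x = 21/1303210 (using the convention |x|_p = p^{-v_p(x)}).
|21/1303210|_19 = 130321

Step 1 — compute v_19(x) by factoring powers of 19 out of the numerator and denominator: v_19(21/1303210) = -4. Step 2 — apply |x|_p = p^{-v_p(x)} = 19^{4} = 130321.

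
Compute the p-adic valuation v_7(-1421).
v_7(-1421) = 2

v_7(n) is the largest exponent k such that 7^k divides n. Factor out: -1421 = -7^2 · 29. (Sign doesn't affect v_p.) So v_7(-1421) = 2.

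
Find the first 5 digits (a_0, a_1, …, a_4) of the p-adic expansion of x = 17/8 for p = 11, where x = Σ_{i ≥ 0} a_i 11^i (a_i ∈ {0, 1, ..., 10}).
(a_0, …, a_4) = (9, 9, 6, 9, 6)

v_11(17/8) = 0 (numerator and denominator both coprime to 11), so x ∈ ℤ_11^×. Compute digits iteratively via a_i = x_i mod 11, x_{i+1} = (x_i − a_i)/11, with x_0 = x:
  x_0 = 17/8;  a_0 = 9;  x_1 = (x_0 − 9)/11 = -5/8
  x_1 = -5/8;  a_1 = 9;  x_2 = (x_1 − 9)/11 = -7/8
  x_2 = -7/8;  a_2 = 6;  x_3 = (x_2 − 6)/11 = -5/8
  x_3 = -5/8;  a_3 = 9;  x_4 = (x_3 − 9)/11 = -7/8
  x_4 = -7/8;  a_4 = 6;  x_5 = (x_4 − 6)/11 = -5/8
Digits: (9, 9, 6, 9, 6).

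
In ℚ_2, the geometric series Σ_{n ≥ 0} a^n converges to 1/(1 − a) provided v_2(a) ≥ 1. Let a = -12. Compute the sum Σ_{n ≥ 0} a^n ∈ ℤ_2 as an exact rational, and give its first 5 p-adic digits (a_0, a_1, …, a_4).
Σ a^n = 1/(1 − a) = 1/13;  first 5 digits = (1, 0, 1, 0, 0)

v_2(a) = 2 ≥ 1, so the series converges in ℤ_2 to 1/(1 − a) = 1/(1 − (-12)) = 1/13. Expand this rational in ℤ_2: compute digits iteratively via d_i = x_i mod 2, x_{i+1} = (x_i − d_i)/2. The first 5 digits are (1, 0, 1, 0, 0).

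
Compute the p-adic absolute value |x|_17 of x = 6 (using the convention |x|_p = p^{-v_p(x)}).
|6|_17 = 1

Step 1 — compute v_17(x) by factoring powers of 17 out of the numerator and denominator: v_17(6) = 0. Step 2 — apply |x|_p = p^{-v_p(x)} = 17^{0} = 1.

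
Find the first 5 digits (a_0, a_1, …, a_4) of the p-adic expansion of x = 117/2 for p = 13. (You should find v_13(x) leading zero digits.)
(a_0, …, a_4) = (0, 11, 6, 6, 6)

v_13(117/2) = 1, so a_0 = ... = a_0 = 0. Factor out: x = 13^1 · u with u = 9/2 a unit in ℤ_13. Expand u iteratively via a_{v+i} = u_i mod 13, u_{i+1} = (u_i − a_{v+i})/13:
  u_0 = 9/2;  a_1 = 11;  u_1 = (u_0 − 11)/13 = -1/2
  u_1 = -1/2;  a_2 = 6;  u_2 = (u_1 − 6)/13 = -1/2
  u_2 = -1/2;  a_3 = 6;  u_3 = (u_2 − 6)/13 = -1/2
  u_3 = -1/2;  a_4 = 6;  u_4 = (u_3 − 6)/13 = -1/2
Digits: (0, 11, 6, 6, 6).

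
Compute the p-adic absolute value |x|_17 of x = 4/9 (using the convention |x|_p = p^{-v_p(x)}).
|4/9|_17 = 1

Step 1 — compute v_17(x) by factoring powers of 17 out of the numerator and denominator: v_17(4/9) = 0. Step 2 — apply |x|_p = p^{-v_p(x)} = 17^{0} = 1.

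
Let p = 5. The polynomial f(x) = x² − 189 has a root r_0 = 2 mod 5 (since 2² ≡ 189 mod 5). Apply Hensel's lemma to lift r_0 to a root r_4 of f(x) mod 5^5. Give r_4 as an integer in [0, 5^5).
r_4 = 1742 (mod 3125)

Hensel's recurrence: r_{i+1} = r_i − f(r_i)·(f′(r_i))^{-1} mod 5^{i+2}, with f′(x) = 2x. Iterate:
  r_0 = 2 (mod 5)
  r_1 = 17 (mod 25)
  r_2 = 117 (mod 125)
  r_3 = 492 (mod 625)
  r_4 = 1742 (mod 3125)
Final: r_4 = 1742, and one checks f(r_4) ≡ 0 mod 5^5.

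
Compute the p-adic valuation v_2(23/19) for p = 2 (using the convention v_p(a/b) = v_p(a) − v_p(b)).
v_2(23/19) = 0

Factor powers of 2 from the numerator and denominator of the reduced fraction: 23 = 2^0 · 23 and 19 = 2^0 · 19. Apply v_p(a/b) = v_p(a) − v_p(b): v_2(23/19) = 0 − 0 = 0.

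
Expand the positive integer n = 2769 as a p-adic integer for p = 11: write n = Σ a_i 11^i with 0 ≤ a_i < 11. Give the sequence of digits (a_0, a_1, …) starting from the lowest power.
(a_0, a_1, …) = (8, 9, 0, 2)

Repeated division by 11 gives the digits low-to-high: 2769 = 8 + 9·11^1 + 2·11^3. Digit sequence: (8, 9, 0, 2).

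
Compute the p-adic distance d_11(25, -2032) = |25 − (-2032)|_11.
d_11(25, -2032) = 1/121

Step 1 — x − y = 25 − (-2032) = 2057. Step 2 — v_11(2057) = 2 (factor: 2057 = (11^2 · 17); the sign does not affect v_p). Step 3 — |x − y|_11 = 11^{-2} = 1/121.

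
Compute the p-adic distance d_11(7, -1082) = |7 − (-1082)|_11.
d_11(7, -1082) = 1/121

Step 1 — x − y = 7 − (-1082) = 1089. Step 2 — v_11(1089) = 2 (factor: 1089 = (11^2 · 9); the sign does not affect v_p). Step 3 — |x − y|_11 = 11^{-2} = 1/121.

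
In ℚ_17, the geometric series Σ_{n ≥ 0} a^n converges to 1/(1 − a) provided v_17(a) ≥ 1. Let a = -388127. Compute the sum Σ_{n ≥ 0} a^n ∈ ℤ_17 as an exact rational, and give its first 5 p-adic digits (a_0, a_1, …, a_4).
Σ a^n = 1/(1 − a) = 1/388128;  first 5 digits = (1, 0, 0, 6, 12)

v_17(a) = 3 ≥ 1, so the series converges in ℤ_17 to 1/(1 − a) = 1/(1 − (-388127)) = 1/388128. Expand this rational in ℤ_17: compute digits iteratively via d_i = x_i mod 17, x_{i+1} = (x_i − d_i)/17. The first 5 digits are (1, 0, 0, 6, 12).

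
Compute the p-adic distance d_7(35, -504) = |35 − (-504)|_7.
d_7(35, -504) = 1/49

Step 1 — x − y = 35 − (-504) = 539. Step 2 — v_7(539) = 2 (factor: 539 = (7^2 · 11); the sign does not affect v_p). Step 3 — |x − y|_7 = 7^{-2} = 1/49.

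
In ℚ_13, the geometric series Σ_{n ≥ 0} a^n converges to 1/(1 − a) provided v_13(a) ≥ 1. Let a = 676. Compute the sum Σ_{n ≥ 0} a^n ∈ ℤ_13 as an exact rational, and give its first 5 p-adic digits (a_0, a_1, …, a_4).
Σ a^n = 1/(1 − a) = -1/675;  first 5 digits = (1, 0, 4, 0, 3)

v_13(a) = 2 ≥ 1, so the series converges in ℤ_13 to 1/(1 − a) = 1/(1 − 676) = -1/675. Expand this rational in ℤ_13: compute digits iteratively via d_i = x_i mod 13, x_{i+1} = (x_i − d_i)/13. The first 5 digits are (1, 0, 4, 0, 3).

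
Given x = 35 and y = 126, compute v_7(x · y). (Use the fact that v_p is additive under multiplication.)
v_7(4410) = 2

v_p(x) = 1 (factor: 35 = 7^1 · 5); v_p(y) = 1 (factor: 126 = 7^1 · 18). Additivity: v_p(xy) = v_p(x) + v_p(y) = 1 + 1 = 2. (Direct check: xy = 4410 = 7^2 · (90).)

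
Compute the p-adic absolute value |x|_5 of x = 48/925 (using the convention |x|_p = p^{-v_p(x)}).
|48/925|_5 = 25

Step 1 — compute v_5(x) by factoring powers of 5 out of the numerator and denominator: v_5(48/925) = -2. Step 2 — apply |x|_p = p^{-v_p(x)} = 5^{2} = 25.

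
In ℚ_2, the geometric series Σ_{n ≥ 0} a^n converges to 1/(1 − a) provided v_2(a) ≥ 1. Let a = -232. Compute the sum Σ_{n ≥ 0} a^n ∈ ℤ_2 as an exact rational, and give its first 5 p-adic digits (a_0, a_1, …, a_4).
Σ a^n = 1/(1 − a) = 1/233;  first 5 digits = (1, 0, 0, 1, 1)

v_2(a) = 3 ≥ 1, so the series converges in ℤ_2 to 1/(1 − a) = 1/(1 − (-232)) = 1/233. Expand this rational in ℤ_2: compute digits iteratively via d_i = x_i mod 2, x_{i+1} = (x_i − d_i)/2. The first 5 digits are (1, 0, 0, 1, 1).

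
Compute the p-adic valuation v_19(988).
v_19(988) = 1

v_19(n) is the largest exponent k such that 19^k divides n. Factor out: 988 = 19^1 · 52. (Sign doesn't affect v_p.) So v_19(988) = 1.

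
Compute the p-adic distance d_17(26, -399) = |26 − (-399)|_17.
d_17(26, -399) = 1/17

Step 1 — x − y = 26 − (-399) = 425. Step 2 — v_17(425) = 1 (factor: 425 = (17^1 · 25); the sign does not affect v_p). Step 3 — |x − y|_17 = 17^{-1} = 1/17.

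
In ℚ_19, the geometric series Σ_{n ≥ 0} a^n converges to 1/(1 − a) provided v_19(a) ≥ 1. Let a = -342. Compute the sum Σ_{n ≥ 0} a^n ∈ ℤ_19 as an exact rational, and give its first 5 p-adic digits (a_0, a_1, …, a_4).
Σ a^n = 1/(1 − a) = 1/343;  first 5 digits = (1, 1, 0, 18, 17)

v_19(a) = 1 ≥ 1, so the series converges in ℤ_19 to 1/(1 − a) = 1/(1 − (-342)) = 1/343. Expand this rational in ℤ_19: compute digits iteratively via d_i = x_i mod 19, x_{i+1} = (x_i − d_i)/19. The first 5 digits are (1, 1, 0, 18, 17).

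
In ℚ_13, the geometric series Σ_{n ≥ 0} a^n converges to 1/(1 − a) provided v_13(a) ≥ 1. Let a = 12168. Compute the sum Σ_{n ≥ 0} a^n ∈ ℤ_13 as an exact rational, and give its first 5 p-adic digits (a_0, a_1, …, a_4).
Σ a^n = 1/(1 − a) = -1/12167;  first 5 digits = (1, 0, 7, 5, 10)

v_13(a) = 2 ≥ 1, so the series converges in ℤ_13 to 1/(1 − a) = 1/(1 − 12168) = -1/12167. Expand this rational in ℤ_13: compute digits iteratively via d_i = x_i mod 13, x_{i+1} = (x_i − d_i)/13. The first 5 digits are (1, 0, 7, 5, 10).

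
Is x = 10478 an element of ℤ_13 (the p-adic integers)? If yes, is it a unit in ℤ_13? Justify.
x ∈ ℤ_13 but not a unit; v_13(x) = 2 > 0

ℤ_13 = {x ∈ ℚ_13 : v_13(x) ≥ 0} and ℤ_13^× = {x ∈ ℤ_13 : v_13(x) = 0}. Here v_13(10478) = v_13(num) − v_13(den) = 2; compare against these criteria.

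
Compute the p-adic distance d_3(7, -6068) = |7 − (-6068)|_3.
d_3(7, -6068) = 1/243

Step 1 — x − y = 7 − (-6068) = 6075. Step 2 — v_3(6075) = 5 (factor: 6075 = (3^5 · 25); the sign does not affect v_p). Step 3 — |x − y|_3 = 3^{-5} = 1/243.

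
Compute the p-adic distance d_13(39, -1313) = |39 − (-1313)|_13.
d_13(39, -1313) = 1/169

Step 1 — x − y = 39 − (-1313) = 1352. Step 2 — v_13(1352) = 2 (factor: 1352 = (13^2 · 8); the sign does not affect v_p). Step 3 — |x − y|_13 = 13^{-2} = 1/169.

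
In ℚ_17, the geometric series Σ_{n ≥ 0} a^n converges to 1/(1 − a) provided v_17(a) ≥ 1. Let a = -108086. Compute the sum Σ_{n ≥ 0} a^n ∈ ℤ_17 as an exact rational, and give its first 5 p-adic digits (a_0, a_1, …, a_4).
Σ a^n = 1/(1 − a) = 1/108087;  first 5 digits = (1, 0, 0, 12, 15)

v_17(a) = 3 ≥ 1, so the series converges in ℤ_17 to 1/(1 − a) = 1/(1 − (-108086)) = 1/108087. Expand this rational in ℤ_17: compute digits iteratively via d_i = x_i mod 17, x_{i+1} = (x_i − d_i)/17. The first 5 digits are (1, 0, 0, 12, 15).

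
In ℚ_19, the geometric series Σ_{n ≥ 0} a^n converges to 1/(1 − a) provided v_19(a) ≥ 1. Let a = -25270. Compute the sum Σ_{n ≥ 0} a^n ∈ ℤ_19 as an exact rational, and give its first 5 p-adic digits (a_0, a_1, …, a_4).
Σ a^n = 1/(1 − a) = 1/25271;  first 5 digits = (1, 0, 6, 15, 16)

v_19(a) = 2 ≥ 1, so the series converges in ℤ_19 to 1/(1 − a) = 1/(1 − (-25270)) = 1/25271. Expand this rational in ℤ_19: compute digits iteratively via d_i = x_i mod 19, x_{i+1} = (x_i − d_i)/19. The first 5 digits are (1, 0, 6, 15, 16).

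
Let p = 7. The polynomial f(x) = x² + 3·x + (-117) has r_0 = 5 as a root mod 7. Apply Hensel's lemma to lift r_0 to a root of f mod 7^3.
r_2 = 320 (mod 343)

Hensel: r_{i+1} = r_i − f(r_i)·(f′(r_i))^{-1} mod 7^{i+2}, f′(x) = 2x + 3. Iterate:
  r_0 = 5 (mod 7)
  r_1 = 26 (mod 49)
  r_2 = 320 (mod 343)
Final: r = 320 satisfies f(r) ≡ 0 mod 7^3.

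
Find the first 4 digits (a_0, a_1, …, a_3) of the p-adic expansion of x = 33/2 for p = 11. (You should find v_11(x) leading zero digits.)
(a_0, …, a_3) = (0, 7, 5, 5)

v_11(33/2) = 1, so a_0 = ... = a_0 = 0. Factor out: x = 11^1 · u with u = 3/2 a unit in ℤ_11. Expand u iteratively via a_{v+i} = u_i mod 11, u_{i+1} = (u_i − a_{v+i})/11:
  u_0 = 3/2;  a_1 = 7;  u_1 = (u_0 − 7)/11 = -1/2
  u_1 = -1/2;  a_2 = 5;  u_2 = (u_1 − 5)/11 = -1/2
  u_2 = -1/2;  a_3 = 5;  u_3 = (u_2 − 5)/11 = -1/2
Digits: (0, 7, 5, 5).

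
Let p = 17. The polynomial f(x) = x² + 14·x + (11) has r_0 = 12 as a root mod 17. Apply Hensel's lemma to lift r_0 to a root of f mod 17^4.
r_3 = 66618 (mod 83521)

Hensel: r_{i+1} = r_i − f(r_i)·(f′(r_i))^{-1} mod 17^{i+2}, f′(x) = 2x + 14. Iterate:
  r_0 = 12 (mod 17)
  r_1 = 148 (mod 289)
  r_2 = 2749 (mod 4913)
  r_3 = 66618 (mod 83521)
Final: r = 66618 satisfies f(r) ≡ 0 mod 17^4.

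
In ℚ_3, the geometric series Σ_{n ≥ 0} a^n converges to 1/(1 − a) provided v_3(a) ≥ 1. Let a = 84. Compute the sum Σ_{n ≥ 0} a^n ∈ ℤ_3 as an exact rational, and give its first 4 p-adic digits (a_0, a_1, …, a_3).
Σ a^n = 1/(1 − a) = -1/83;  first 4 digits = (1, 1, 1, 1)

v_3(a) = 1 ≥ 1, so the series converges in ℤ_3 to 1/(1 − a) = 1/(1 − 84) = -1/83. Expand this rational in ℤ_3: compute digits iteratively via d_i = x_i mod 3, x_{i+1} = (x_i − d_i)/3. The first 4 digits are (1, 1, 1, 1).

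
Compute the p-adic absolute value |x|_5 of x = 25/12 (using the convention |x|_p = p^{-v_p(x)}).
|25/12|_5 = 1/25

Step 1 — compute v_5(x) by factoring powers of 5 out of the numerator and denominator: v_5(25/12) = 2. Step 2 — apply |x|_p = p^{-v_p(x)} = 5^{-2} = 1/25.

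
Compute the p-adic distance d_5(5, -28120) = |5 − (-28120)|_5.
d_5(5, -28120) = 1/3125

Step 1 — x − y = 5 − (-28120) = 28125. Step 2 — v_5(28125) = 5 (factor: 28125 = (5^5 · 9); the sign does not affect v_p). Step 3 — |x − y|_5 = 5^{-5} = 1/3125.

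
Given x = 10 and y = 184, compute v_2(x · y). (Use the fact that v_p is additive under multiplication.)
v_2(1840) = 4

v_p(x) = 1 (factor: 10 = 2^1 · 5); v_p(y) = 3 (factor: 184 = 2^3 · 23). Additivity: v_p(xy) = v_p(x) + v_p(y) = 1 + 3 = 4. (Direct check: xy = 1840 = 2^4 · (115).)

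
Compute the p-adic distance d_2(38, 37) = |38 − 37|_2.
d_2(38, 37) = 1

Step 1 — x − y = 38 − 37 = 1. Step 2 — v_2(1) = 0 (factor: 1 = (2^0 · 1); the sign does not affect v_p). Step 3 — |x − y|_2 = 2^{0} = 1.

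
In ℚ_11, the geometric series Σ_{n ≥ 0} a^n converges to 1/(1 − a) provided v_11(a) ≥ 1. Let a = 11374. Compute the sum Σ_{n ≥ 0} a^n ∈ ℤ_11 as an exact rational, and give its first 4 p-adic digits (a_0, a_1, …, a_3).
Σ a^n = 1/(1 − a) = -1/11373;  first 4 digits = (1, 0, 6, 8)

v_11(a) = 2 ≥ 1, so the series converges in ℤ_11 to 1/(1 − a) = 1/(1 − 11374) = -1/11373. Expand this rational in ℤ_11: compute digits iteratively via d_i = x_i mod 11, x_{i+1} = (x_i − d_i)/11. The first 4 digits are (1, 0, 6, 8).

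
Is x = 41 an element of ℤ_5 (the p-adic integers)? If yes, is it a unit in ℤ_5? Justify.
x ∈ ℤ_5^× (unit); v_5(x) = 0

ℤ_5 = {x ∈ ℚ_5 : v_5(x) ≥ 0} and ℤ_5^× = {x ∈ ℤ_5 : v_5(x) = 0}. Here v_5(41) = v_5(num) − v_5(den) = 0; compare against these criteria.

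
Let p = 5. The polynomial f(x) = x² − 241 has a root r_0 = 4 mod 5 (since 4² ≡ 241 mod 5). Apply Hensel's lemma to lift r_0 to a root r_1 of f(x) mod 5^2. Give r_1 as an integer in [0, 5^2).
r_1 = 4 (mod 25)

Hensel's recurrence: r_{i+1} = r_i − f(r_i)·(f′(r_i))^{-1} mod 5^{i+2}, with f′(x) = 2x. Iterate:
  r_0 = 4 (mod 5)
  r_1 = 4 (mod 25)
Final: r_1 = 4, and one checks f(r_1) ≡ 0 mod 5^2.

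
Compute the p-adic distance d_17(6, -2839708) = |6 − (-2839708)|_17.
d_17(6, -2839708) = 1/1419857

Step 1 — x − y = 6 − (-2839708) = 2839714. Step 2 — v_17(2839714) = 5 (factor: 2839714 = (17^5 · 2); the sign does not affect v_p). Step 3 — |x − y|_17 = 17^{-5} = 1/1419857.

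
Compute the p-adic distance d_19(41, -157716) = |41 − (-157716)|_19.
d_19(41, -157716) = 1/6859

Step 1 — x − y = 41 − (-157716) = 157757. Step 2 — v_19(157757) = 3 (factor: 157757 = (19^3 · 23); the sign does not affect v_p). Step 3 — |x − y|_19 = 19^{-3} = 1/6859.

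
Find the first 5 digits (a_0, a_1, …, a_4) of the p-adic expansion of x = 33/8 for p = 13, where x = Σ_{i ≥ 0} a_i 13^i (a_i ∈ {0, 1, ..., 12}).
(a_0, …, a_4) = (9, 11, 4, 11, 4)

v_13(33/8) = 0 (numerator and denominator both coprime to 13), so x ∈ ℤ_13^×. Compute digits iteratively via a_i = x_i mod 13, x_{i+1} = (x_i − a_i)/13, with x_0 = x:
  x_0 = 33/8;  a_0 = 9;  x_1 = (x_0 − 9)/13 = -3/8
  x_1 = -3/8;  a_1 = 11;  x_2 = (x_1 − 11)/13 = -7/8
  x_2 = -7/8;  a_2 = 4;  x_3 = (x_2 − 4)/13 = -3/8
  x_3 = -3/8;  a_3 = 11;  x_4 = (x_3 − 11)/13 = -7/8
  x_4 = -7/8;  a_4 = 4;  x_5 = (x_4 − 4)/13 = -3/8
Digits: (9, 11, 4, 11, 4).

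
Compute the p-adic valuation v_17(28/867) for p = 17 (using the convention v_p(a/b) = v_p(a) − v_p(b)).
v_17(28/867) = -2

Factor powers of 17 from the numerator and denominator of the reduced fraction: 28 = 17^0 · 28 and 867 = 17^2 · 3. Apply v_p(a/b) = v_p(a) − v_p(b): v_17(28/867) = 0 − 2 = -2.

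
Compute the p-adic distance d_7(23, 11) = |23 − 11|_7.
d_7(23, 11) = 1

Step 1 — x − y = 23 − 11 = 12. Step 2 — v_7(12) = 0 (factor: 12 = (7^0 · 12); the sign does not affect v_p). Step 3 — |x − y|_7 = 7^{0} = 1.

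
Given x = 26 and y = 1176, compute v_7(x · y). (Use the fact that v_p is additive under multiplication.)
v_7(30576) = 2

v_p(x) = 0 (factor: 26 = 7^0 · 26); v_p(y) = 2 (factor: 1176 = 7^2 · 24). Additivity: v_p(xy) = v_p(x) + v_p(y) = 0 + 2 = 2. (Direct check: xy = 30576 = 7^2 · (624).)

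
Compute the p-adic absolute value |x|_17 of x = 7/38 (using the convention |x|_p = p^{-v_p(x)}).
|7/38|_17 = 1

Step 1 — compute v_17(x) by factoring powers of 17 out of the numerator and denominator: v_17(7/38) = 0. Step 2 — apply |x|_p = p^{-v_p(x)} = 17^{0} = 1.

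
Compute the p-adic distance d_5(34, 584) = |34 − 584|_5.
d_5(34, 584) = 1/25

Step 1 — x − y = 34 − 584 = -550. Step 2 — v_5(-550) = 2 (factor: -550 = −(5^2 · 22); the sign does not affect v_p). Step 3 — |x − y|_5 = 5^{-2} = 1/25.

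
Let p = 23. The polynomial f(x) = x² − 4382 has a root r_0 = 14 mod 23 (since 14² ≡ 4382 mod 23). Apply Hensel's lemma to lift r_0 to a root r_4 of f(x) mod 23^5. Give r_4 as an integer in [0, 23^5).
r_4 = 5357082 (mod 6436343)

Hensel's recurrence: r_{i+1} = r_i − f(r_i)·(f′(r_i))^{-1} mod 23^{i+2}, with f′(x) = 2x. Iterate:
  r_0 = 14 (mod 23)
  r_1 = 428 (mod 529)
  r_2 = 3602 (mod 12167)
  r_3 = 40103 (mod 279841)
  r_4 = 5357082 (mod 6436343)
Final: r_4 = 5357082, and one checks f(r_4) ≡ 0 mod 23^5.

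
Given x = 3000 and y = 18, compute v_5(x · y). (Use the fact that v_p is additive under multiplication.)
v_5(54000) = 3

v_p(x) = 3 (factor: 3000 = 5^3 · 24); v_p(y) = 0 (factor: 18 = 5^0 · 18). Additivity: v_p(xy) = v_p(x) + v_p(y) = 3 + 0 = 3. (Direct check: xy = 54000 = 5^3 · (432).)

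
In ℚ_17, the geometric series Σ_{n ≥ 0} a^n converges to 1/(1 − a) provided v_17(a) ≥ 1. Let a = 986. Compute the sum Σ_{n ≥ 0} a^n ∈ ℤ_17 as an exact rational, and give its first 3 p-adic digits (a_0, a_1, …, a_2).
Σ a^n = 1/(1 − a) = -1/985;  first 3 digits = (1, 7, 1)

v_17(a) = 1 ≥ 1, so the series converges in ℤ_17 to 1/(1 − a) = 1/(1 − 986) = -1/985. Expand this rational in ℤ_17: compute digits iteratively via d_i = x_i mod 17, x_{i+1} = (x_i − d_i)/17. The first 3 digits are (1, 7, 1).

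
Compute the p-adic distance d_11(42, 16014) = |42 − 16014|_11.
d_11(42, 16014) = 1/1331

Step 1 — x − y = 42 − 16014 = -15972. Step 2 — v_11(-15972) = 3 (factor: -15972 = −(11^3 · 12); the sign does not affect v_p). Step 3 — |x − y|_11 = 11^{-3} = 1/1331.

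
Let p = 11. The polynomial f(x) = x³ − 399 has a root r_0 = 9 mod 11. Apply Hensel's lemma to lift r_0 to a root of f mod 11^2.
r_1 = 42 (mod 121)

Hensel: r_{i+1} = r_i − f(r_i)/f′(r_i) mod 11^{i+2}, where f′(x) = 3x². Iterate:
  r_0 = 9 (mod 11)
  r_1 = 42 (mod 121)
Final: r = 42 with f(r) ≡ 0 mod 11^2.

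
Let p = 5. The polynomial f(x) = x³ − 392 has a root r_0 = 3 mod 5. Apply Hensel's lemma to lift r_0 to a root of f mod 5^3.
r_2 = 73 (mod 125)

Hensel: r_{i+1} = r_i − f(r_i)/f′(r_i) mod 5^{i+2}, where f′(x) = 3x². Iterate:
  r_0 = 3 (mod 5)
  r_1 = 23 (mod 25)
  r_2 = 73 (mod 125)
Final: r = 73 with f(r) ≡ 0 mod 5^3.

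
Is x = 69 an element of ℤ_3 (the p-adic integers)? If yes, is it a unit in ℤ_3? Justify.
x ∈ ℤ_3 but not a unit; v_3(x) = 1 > 0

ℤ_3 = {x ∈ ℚ_3 : v_3(x) ≥ 0} and ℤ_3^× = {x ∈ ℤ_3 : v_3(x) = 0}. Here v_3(69) = v_3(num) − v_3(den) = 1; compare against these criteria.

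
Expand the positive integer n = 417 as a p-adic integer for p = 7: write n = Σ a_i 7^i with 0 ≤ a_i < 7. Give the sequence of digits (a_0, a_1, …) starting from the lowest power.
(a_0, a_1, …) = (4, 3, 1, 1)

Repeated division by 7 gives the digits low-to-high: 417 = 4 + 3·7^1 + 1·7^2 + 1·7^3. Digit sequence: (4, 3, 1, 1).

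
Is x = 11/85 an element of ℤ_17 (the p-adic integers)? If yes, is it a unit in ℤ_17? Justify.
x ∉ ℤ_17 (v_17(x) = -1 < 0)

ℤ_17 = {x ∈ ℚ_17 : v_17(x) ≥ 0} and ℤ_17^× = {x ∈ ℤ_17 : v_17(x) = 0}. Here v_17(11/85) = v_17(num) − v_17(den) = -1; compare against these criteria.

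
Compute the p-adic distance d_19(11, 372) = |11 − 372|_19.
d_19(11, 372) = 1/361

Step 1 — x − y = 11 − 372 = -361. Step 2 — v_19(-361) = 2 (factor: -361 = −(19^2 · 1); the sign does not affect v_p). Step 3 — |x − y|_19 = 19^{-2} = 1/361.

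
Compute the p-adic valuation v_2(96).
v_2(96) = 5

v_2(n) is the largest exponent k such that 2^k divides n. Factor out: 96 = 2^5 · 3. (Sign doesn't affect v_p.) So v_2(96) = 5.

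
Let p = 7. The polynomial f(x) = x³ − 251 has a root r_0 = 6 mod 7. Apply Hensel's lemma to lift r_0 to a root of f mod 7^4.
r_3 = 965 (mod 2401)

Hensel: r_{i+1} = r_i − f(r_i)/f′(r_i) mod 7^{i+2}, where f′(x) = 3x². Iterate:
  r_0 = 6 (mod 7)
  r_1 = 34 (mod 49)
  r_2 = 279 (mod 343)
  r_3 = 965 (mod 2401)
Final: r = 965 with f(r) ≡ 0 mod 7^4.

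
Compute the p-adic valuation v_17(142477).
v_17(142477) = 3

v_17(n) is the largest exponent k such that 17^k divides n. Factor out: 142477 = 17^3 · 29. (Sign doesn't affect v_p.) So v_17(142477) = 3.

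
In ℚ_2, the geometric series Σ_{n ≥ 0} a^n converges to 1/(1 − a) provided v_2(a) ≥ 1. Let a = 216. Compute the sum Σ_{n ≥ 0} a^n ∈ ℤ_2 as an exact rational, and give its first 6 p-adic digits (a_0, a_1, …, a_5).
Σ a^n = 1/(1 − a) = -1/215;  first 6 digits = (1, 0, 0, 1, 1, 0)

v_2(a) = 3 ≥ 1, so the series converges in ℤ_2 to 1/(1 − a) = 1/(1 − 216) = -1/215. Expand this rational in ℤ_2: compute digits iteratively via d_i = x_i mod 2, x_{i+1} = (x_i − d_i)/2. The first 6 digits are (1, 0, 0, 1, 1, 0).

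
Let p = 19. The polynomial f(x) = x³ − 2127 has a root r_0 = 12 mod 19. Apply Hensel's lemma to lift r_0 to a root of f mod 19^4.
r_3 = 126932 (mod 130321)

Hensel: r_{i+1} = r_i − f(r_i)/f′(r_i) mod 19^{i+2}, where f′(x) = 3x². Iterate:
  r_0 = 12 (mod 19)
  r_1 = 221 (mod 361)
  r_2 = 3470 (mod 6859)
  r_3 = 126932 (mod 130321)
Final: r = 126932 with f(r) ≡ 0 mod 19^4.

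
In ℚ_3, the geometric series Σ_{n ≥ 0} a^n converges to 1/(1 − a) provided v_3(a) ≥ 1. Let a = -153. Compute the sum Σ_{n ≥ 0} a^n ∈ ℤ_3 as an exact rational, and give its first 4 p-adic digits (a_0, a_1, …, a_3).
Σ a^n = 1/(1 − a) = 1/154;  first 4 digits = (1, 0, 1, 0)

v_3(a) = 2 ≥ 1, so the series converges in ℤ_3 to 1/(1 − a) = 1/(1 − (-153)) = 1/154. Expand this rational in ℤ_3: compute digits iteratively via d_i = x_i mod 3, x_{i+1} = (x_i − d_i)/3. The first 4 digits are (1, 0, 1, 0).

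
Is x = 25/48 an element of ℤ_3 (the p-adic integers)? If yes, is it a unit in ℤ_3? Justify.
x ∉ ℤ_3 (v_3(x) = -1 < 0)

ℤ_3 = {x ∈ ℚ_3 : v_3(x) ≥ 0} and ℤ_3^× = {x ∈ ℤ_3 : v_3(x) = 0}. Here v_3(25/48) = v_3(num) − v_3(den) = -1; compare against these criteria.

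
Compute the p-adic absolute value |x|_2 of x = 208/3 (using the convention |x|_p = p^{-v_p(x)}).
|208/3|_2 = 1/16

Step 1 — compute v_2(x) by factoring powers of 2 out of the numerator and denominator: v_2(208/3) = 4. Step 2 — apply |x|_p = p^{-v_p(x)} = 2^{-4} = 1/16.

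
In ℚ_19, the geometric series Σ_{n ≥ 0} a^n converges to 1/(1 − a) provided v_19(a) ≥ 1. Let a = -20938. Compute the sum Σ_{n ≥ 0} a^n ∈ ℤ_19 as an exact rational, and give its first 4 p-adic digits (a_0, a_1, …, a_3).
Σ a^n = 1/(1 − a) = 1/20939;  first 4 digits = (1, 0, 18, 15)

v_19(a) = 2 ≥ 1, so the series converges in ℤ_19 to 1/(1 − a) = 1/(1 − (-20938)) = 1/20939. Expand this rational in ℤ_19: compute digits iteratively via d_i = x_i mod 19, x_{i+1} = (x_i − d_i)/19. The first 4 digits are (1, 0, 18, 15).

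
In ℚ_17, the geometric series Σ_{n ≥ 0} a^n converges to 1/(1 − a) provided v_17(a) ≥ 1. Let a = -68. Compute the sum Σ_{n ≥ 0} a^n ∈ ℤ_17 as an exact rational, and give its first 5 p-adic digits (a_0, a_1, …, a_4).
Σ a^n = 1/(1 − a) = 1/69;  first 5 digits = (1, 13, 15, 4, 14)

v_17(a) = 1 ≥ 1, so the series converges in ℤ_17 to 1/(1 − a) = 1/(1 − (-68)) = 1/69. Expand this rational in ℤ_17: compute digits iteratively via d_i = x_i mod 17, x_{i+1} = (x_i − d_i)/17. The first 5 digits are (1, 13, 15, 4, 14).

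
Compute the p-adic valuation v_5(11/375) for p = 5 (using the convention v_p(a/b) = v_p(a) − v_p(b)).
v_5(11/375) = -3

Factor powers of 5 from the numerator and denominator of the reduced fraction: 11 = 5^0 · 11 and 375 = 5^3 · 3. Apply v_p(a/b) = v_p(a) − v_p(b): v_5(11/375) = 0 − 3 = -3.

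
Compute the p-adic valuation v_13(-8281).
v_13(-8281) = 2

v_13(n) is the largest exponent k such that 13^k divides n. Factor out: -8281 = -13^2 · 49. (Sign doesn't affect v_p.) So v_13(-8281) = 2.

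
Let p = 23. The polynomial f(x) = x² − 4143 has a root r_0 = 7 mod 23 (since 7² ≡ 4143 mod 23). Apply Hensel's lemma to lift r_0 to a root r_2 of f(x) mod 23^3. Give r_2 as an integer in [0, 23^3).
r_2 = 11484 (mod 12167)

Hensel's recurrence: r_{i+1} = r_i − f(r_i)·(f′(r_i))^{-1} mod 23^{i+2}, with f′(x) = 2x. Iterate:
  r_0 = 7 (mod 23)
  r_1 = 375 (mod 529)
  r_2 = 11484 (mod 12167)
Final: r_2 = 11484, and one checks f(r_2) ≡ 0 mod 23^3.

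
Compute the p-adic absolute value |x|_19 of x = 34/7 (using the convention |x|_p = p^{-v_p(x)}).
|34/7|_19 = 1

Step 1 — compute v_19(x) by factoring powers of 19 out of the numerator and denominator: v_19(34/7) = 0. Step 2 — apply |x|_p = p^{-v_p(x)} = 19^{0} = 1.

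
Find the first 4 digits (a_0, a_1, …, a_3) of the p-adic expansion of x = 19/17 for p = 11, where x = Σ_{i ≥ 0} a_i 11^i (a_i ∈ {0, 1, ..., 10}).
(a_0, …, a_3) = (5, 10, 1, 5)

v_11(19/17) = 0 (numerator and denominator both coprime to 11), so x ∈ ℤ_11^×. Compute digits iteratively via a_i = x_i mod 11, x_{i+1} = (x_i − a_i)/11, with x_0 = x:
  x_0 = 19/17;  a_0 = 5;  x_1 = (x_0 − 5)/11 = -6/17
  x_1 = -6/17;  a_1 = 10;  x_2 = (x_1 − 10)/11 = -16/17
  x_2 = -16/17;  a_2 = 1;  x_3 = (x_2 − 1)/11 = -3/17
  x_3 = -3/17;  a_3 = 5;  x_4 = (x_3 − 5)/11 = -8/17
Digits: (5, 10, 1, 5).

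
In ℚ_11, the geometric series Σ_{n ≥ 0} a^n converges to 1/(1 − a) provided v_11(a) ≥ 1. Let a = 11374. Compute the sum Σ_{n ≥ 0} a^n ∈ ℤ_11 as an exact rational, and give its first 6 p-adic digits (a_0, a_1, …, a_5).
Σ a^n = 1/(1 − a) = -1/11373;  first 6 digits = (1, 0, 6, 8, 3, 0)

v_11(a) = 2 ≥ 1, so the series converges in ℤ_11 to 1/(1 − a) = 1/(1 − 11374) = -1/11373. Expand this rational in ℤ_11: compute digits iteratively via d_i = x_i mod 11, x_{i+1} = (x_i − d_i)/11. The first 6 digits are (1, 0, 6, 8, 3, 0).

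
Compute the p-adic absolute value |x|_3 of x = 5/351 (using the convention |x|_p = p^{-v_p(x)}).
|5/351|_3 = 27

Step 1 — compute v_3(x) by factoring powers of 3 out of the numerator and denominator: v_3(5/351) = -3. Step 2 — apply |x|_p = p^{-v_p(x)} = 3^{3} = 27.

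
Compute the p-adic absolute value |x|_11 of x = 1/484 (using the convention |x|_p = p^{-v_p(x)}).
|1/484|_11 = 121

Step 1 — compute v_11(x) by factoring powers of 11 out of the numerator and denominator: v_11(1/484) = -2. Step 2 — apply |x|_p = p^{-v_p(x)} = 11^{2} = 121.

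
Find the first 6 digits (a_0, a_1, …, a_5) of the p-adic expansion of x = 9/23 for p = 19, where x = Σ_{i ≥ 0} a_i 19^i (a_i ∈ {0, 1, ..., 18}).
(a_0, …, a_5) = (7, 17, 9, 16, 14, 5)

v_19(9/23) = 0 (numerator and denominator both coprime to 19), so x ∈ ℤ_19^×. Compute digits iteratively via a_i = x_i mod 19, x_{i+1} = (x_i − a_i)/19, with x_0 = x:
  x_0 = 9/23;  a_0 = 7;  x_1 = (x_0 − 7)/19 = -8/23
  x_1 = -8/23;  a_1 = 17;  x_2 = (x_1 − 17)/19 = -21/23
  x_2 = -21/23;  a_2 = 9;  x_3 = (x_2 − 9)/19 = -12/23
  x_3 = -12/23;  a_3 = 16;  x_4 = (x_3 − 16)/19 = -20/23
  x_4 = -20/23;  a_4 = 14;  x_5 = (x_4 − 14)/19 = -18/23
  x_5 = -18/23;  a_5 = 5;  x_6 = (x_5 − 5)/19 = -7/23
Digits: (7, 17, 9, 16, 14, 5).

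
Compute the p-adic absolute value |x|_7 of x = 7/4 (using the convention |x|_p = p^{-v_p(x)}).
|7/4|_7 = 1/7

Step 1 — compute v_7(x) by factoring powers of 7 out of the numerator and denominator: v_7(7/4) = 1. Step 2 — apply |x|_p = p^{-v_p(x)} = 7^{-1} = 1/7.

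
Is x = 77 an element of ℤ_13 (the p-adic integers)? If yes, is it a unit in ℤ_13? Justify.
x ∈ ℤ_13^× (unit); v_13(x) = 0

ℤ_13 = {x ∈ ℚ_13 : v_13(x) ≥ 0} and ℤ_13^× = {x ∈ ℤ_13 : v_13(x) = 0}. Here v_13(77) = v_13(num) − v_13(den) = 0; compare against these criteria.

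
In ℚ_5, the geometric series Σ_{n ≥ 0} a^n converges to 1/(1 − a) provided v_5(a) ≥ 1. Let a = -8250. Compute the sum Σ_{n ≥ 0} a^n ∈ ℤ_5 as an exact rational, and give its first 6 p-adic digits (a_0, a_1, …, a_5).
Σ a^n = 1/(1 − a) = 1/8251;  first 6 digits = (1, 0, 0, 4, 1, 2)

v_5(a) = 3 ≥ 1, so the series converges in ℤ_5 to 1/(1 − a) = 1/(1 − (-8250)) = 1/8251. Expand this rational in ℤ_5: compute digits iteratively via d_i = x_i mod 5, x_{i+1} = (x_i − d_i)/5. The first 6 digits are (1, 0, 0, 4, 1, 2).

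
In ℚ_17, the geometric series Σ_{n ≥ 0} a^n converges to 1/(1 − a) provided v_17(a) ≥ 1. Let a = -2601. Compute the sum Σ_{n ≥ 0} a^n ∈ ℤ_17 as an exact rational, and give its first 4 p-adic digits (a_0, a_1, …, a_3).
Σ a^n = 1/(1 − a) = 1/2602;  first 4 digits = (1, 0, 8, 16)

v_17(a) = 2 ≥ 1, so the series converges in ℤ_17 to 1/(1 − a) = 1/(1 − (-2601)) = 1/2602. Expand this rational in ℤ_17: compute digits iteratively via d_i = x_i mod 17, x_{i+1} = (x_i − d_i)/17. The first 4 digits are (1, 0, 8, 16).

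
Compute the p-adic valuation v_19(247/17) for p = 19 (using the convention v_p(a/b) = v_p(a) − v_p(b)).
v_19(247/17) = 1

Factor powers of 19 from the numerator and denominator of the reduced fraction: 247 = 19^1 · 13 and 17 = 19^0 · 17. Apply v_p(a/b) = v_p(a) − v_p(b): v_19(247/17) = 1 − 0 = 1.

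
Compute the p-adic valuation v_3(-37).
v_3(-37) = 0

v_3(n) is the largest exponent k such that 3^k divides n. Factor out: -37 = -3^0 · 37. (Sign doesn't affect v_p.) So v_3(-37) = 0.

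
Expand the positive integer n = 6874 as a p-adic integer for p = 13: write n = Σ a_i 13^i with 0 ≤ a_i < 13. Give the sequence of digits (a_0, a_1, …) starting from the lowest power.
(a_0, a_1, …) = (10, 8, 1, 3)

Repeated division by 13 gives the digits low-to-high: 6874 = 10 + 8·13^1 + 1·13^2 + 3·13^3. Digit sequence: (10, 8, 1, 3).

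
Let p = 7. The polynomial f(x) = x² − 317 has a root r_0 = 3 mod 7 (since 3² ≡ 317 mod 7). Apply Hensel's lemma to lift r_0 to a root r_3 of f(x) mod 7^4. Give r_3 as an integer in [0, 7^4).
r_3 = 1508 (mod 2401)

Hensel's recurrence: r_{i+1} = r_i − f(r_i)·(f′(r_i))^{-1} mod 7^{i+2}, with f′(x) = 2x. Iterate:
  r_0 = 3 (mod 7)
  r_1 = 38 (mod 49)
  r_2 = 136 (mod 343)
  r_3 = 1508 (mod 2401)
Final: r_3 = 1508, and one checks f(r_3) ≡ 0 mod 7^4.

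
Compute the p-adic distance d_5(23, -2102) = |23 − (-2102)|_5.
d_5(23, -2102) = 1/125

Step 1 — x − y = 23 − (-2102) = 2125. Step 2 — v_5(2125) = 3 (factor: 2125 = (5^3 · 17); the sign does not affect v_p). Step 3 — |x − y|_5 = 5^{-3} = 1/125.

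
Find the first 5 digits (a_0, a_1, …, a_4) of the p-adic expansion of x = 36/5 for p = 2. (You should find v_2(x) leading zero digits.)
(a_0, …, a_4) = (0, 0, 1, 0, 1)

v_2(36/5) = 2, so a_0 = ... = a_1 = 0. Factor out: x = 2^2 · u with u = 9/5 a unit in ℤ_2. Expand u iteratively via a_{v+i} = u_i mod 2, u_{i+1} = (u_i − a_{v+i})/2:
  u_0 = 9/5;  a_2 = 1;  u_1 = (u_0 − 1)/2 = 2/5
  u_1 = 2/5;  a_3 = 0;  u_2 = (u_1 − 0)/2 = 1/5
  u_2 = 1/5;  a_4 = 1;  u_3 = (u_2 − 1)/2 = -2/5
Digits: (0, 0, 1, 0, 1).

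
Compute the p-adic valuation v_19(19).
v_19(19) = 1

v_19(n) is the largest exponent k such that 19^k divides n. Factor out: 19 = 19^1 · 1. (Sign doesn't affect v_p.) So v_19(19) = 1.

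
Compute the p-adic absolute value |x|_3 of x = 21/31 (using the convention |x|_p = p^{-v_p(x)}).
|21/31|_3 = 1/3

Step 1 — compute v_3(x) by factoring powers of 3 out of the numerator and denominator: v_3(21/31) = 1. Step 2 — apply |x|_p = p^{-v_p(x)} = 3^{-1} = 1/3.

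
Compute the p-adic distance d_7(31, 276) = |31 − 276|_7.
d_7(31, 276) = 1/49

Step 1 — x − y = 31 − 276 = -245. Step 2 — v_7(-245) = 2 (factor: -245 = −(7^2 · 5); the sign does not affect v_p). Step 3 — |x − y|_7 = 7^{-2} = 1/49.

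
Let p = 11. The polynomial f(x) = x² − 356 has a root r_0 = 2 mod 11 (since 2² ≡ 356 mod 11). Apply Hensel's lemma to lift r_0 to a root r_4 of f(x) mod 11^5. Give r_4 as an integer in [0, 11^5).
r_4 = 68697 (mod 161051)

Hensel's recurrence: r_{i+1} = r_i − f(r_i)·(f′(r_i))^{-1} mod 11^{i+2}, with f′(x) = 2x. Iterate:
  r_0 = 2 (mod 11)
  r_1 = 90 (mod 121)
  r_2 = 816 (mod 1331)
  r_3 = 10133 (mod 14641)
  r_4 = 68697 (mod 161051)
Final: r_4 = 68697, and one checks f(r_4) ≡ 0 mod 11^5.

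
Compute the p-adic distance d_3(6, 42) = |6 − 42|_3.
d_3(6, 42) = 1/9

Step 1 — x − y = 6 − 42 = -36. Step 2 — v_3(-36) = 2 (factor: -36 = −(3^2 · 4); the sign does not affect v_p). Step 3 — |x − y|_3 = 3^{-2} = 1/9.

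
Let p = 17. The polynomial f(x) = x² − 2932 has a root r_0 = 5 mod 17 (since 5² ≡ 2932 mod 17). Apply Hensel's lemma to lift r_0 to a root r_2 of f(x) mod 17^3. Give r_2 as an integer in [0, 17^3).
r_2 = 2521 (mod 4913)

Hensel's recurrence: r_{i+1} = r_i − f(r_i)·(f′(r_i))^{-1} mod 17^{i+2}, with f′(x) = 2x. Iterate:
  r_0 = 5 (mod 17)
  r_1 = 209 (mod 289)
  r_2 = 2521 (mod 4913)
Final: r_2 = 2521, and one checks f(r_2) ≡ 0 mod 17^3.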